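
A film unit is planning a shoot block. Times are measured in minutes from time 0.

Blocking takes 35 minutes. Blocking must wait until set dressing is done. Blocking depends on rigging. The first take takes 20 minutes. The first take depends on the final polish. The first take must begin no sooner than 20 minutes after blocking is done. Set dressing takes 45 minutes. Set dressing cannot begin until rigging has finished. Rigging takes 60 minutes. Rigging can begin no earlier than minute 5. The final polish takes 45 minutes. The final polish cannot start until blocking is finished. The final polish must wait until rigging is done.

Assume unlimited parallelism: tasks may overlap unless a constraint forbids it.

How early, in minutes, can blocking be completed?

145

Rigging cannot begin until its own release at minute 5. It runs from minute 5 to 5 + 60 = minute 65.
Set dressing waits on rigging (finishes minute 65), so it starts at minute 65 and finishes at 65 + 45 = minute 110.
Blocking needs all of set dressing (finishes minute 110); rigging (finishes minute 65). That puts its earliest start at minute 110; it finishes at 110 + 35 = minute 145.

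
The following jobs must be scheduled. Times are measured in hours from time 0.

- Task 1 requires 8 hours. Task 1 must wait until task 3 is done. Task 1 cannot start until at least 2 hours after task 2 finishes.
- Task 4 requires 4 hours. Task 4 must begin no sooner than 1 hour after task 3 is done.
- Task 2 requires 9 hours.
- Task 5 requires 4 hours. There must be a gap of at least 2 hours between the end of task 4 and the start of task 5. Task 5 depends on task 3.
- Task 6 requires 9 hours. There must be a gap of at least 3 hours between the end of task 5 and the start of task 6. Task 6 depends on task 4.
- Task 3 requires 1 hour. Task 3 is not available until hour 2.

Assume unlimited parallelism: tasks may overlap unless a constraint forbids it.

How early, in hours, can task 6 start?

17

After its own release at hour 2, task 3 can start at hour 2 and finishes at hour 3.
After task 3 (finishes hour 3, plus 1-hour gap → hour 4), task 4 can start at hour 4 and finishes at hour 8.
Task 5 cannot start until task 4 (finishes hour 8, plus 2-hour gap → hour 10); task 3 (finishes hour 3). The controlling bound is hour 10, so task 5 finishes at 10 + 4 = hour 14.
Task 6 waits on task 5 (finishes hour 14, plus 3-hour gap → hour 17); task 4 (finishes hour 8). The latest of these is hour 17, which is the earliest task 6 can start.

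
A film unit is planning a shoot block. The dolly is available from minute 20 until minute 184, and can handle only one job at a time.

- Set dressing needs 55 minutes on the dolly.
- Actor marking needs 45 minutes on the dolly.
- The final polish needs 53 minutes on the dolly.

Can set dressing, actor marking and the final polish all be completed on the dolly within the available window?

The dolly window is 184 − 20 = 164 minutes.
Running back to back, the jobs need 55 + 45 + 53 = 153 minutes on the dolly.
Since 153 ≤ 164, they fit within the window.

Yes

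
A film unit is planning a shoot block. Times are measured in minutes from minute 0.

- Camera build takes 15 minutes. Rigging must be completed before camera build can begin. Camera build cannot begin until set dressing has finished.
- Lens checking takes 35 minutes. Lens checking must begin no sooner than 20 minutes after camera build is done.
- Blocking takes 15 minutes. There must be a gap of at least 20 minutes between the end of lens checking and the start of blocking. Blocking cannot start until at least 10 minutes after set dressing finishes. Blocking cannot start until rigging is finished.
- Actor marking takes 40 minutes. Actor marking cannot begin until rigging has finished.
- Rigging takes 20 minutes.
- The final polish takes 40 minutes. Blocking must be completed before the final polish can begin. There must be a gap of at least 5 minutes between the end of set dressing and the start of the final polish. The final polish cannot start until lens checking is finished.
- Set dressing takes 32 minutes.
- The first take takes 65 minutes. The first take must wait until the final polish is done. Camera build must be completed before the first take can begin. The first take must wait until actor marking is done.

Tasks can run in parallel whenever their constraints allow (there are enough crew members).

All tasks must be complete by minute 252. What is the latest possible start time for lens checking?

To finish by minute 252, the first take (duration 65) must start no later than minute 187.
The final polish must finish before the first take (must start by minute 187). With a 40-minute duration, the final polish must start by 187 − 40 = minute 147.
Blocking must finish before the final polish (must start by minute 147). With a 15-minute duration, blocking must start by 147 − 15 = minute 132.
Lens checking feeds blocking (must start by minute 132, minus 20-minute gap → minute 112); the final polish (must start by minute 147). Taking the minimum, lens checking must finish by minute 112 and start by 112 − 35 = minute 77.

77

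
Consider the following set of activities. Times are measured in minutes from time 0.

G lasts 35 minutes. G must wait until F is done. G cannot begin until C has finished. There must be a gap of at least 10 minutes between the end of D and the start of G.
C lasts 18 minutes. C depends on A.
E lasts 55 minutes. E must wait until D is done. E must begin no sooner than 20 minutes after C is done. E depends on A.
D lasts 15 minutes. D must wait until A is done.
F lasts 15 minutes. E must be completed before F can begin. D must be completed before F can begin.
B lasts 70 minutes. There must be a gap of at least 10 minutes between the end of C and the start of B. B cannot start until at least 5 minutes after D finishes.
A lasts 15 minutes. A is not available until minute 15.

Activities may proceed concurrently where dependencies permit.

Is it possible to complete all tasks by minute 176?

After its own release at minute 15, A can start at minute 15 and finishes at minute 30.
After A (finishes minute 30), D can start at minute 30 and finishes at minute 45.
C cannot begin until A (finishes minute 30). It runs from minute 30 to 30 + 18 = minute 48.
E cannot start until D (finishes minute 45); C (finishes minute 48, plus 20-minute gap → minute 68); A (finishes minute 30). The controlling bound is minute 68, so E finishes at 68 + 55 = minute 123.
F cannot start until E (finishes minute 123); D (finishes minute 45). The controlling bound is minute 123, so F finishes at 123 + 15 = minute 138.
G needs all of F (finishes minute 138); C (finishes minute 48); D (finishes minute 45, plus 10-minute gap → minute 55). That puts its earliest start at minute 138; it finishes at 138 + 35 = minute 173.
B cannot start until C (finishes minute 48, plus 10-minute gap → minute 58); D (finishes minute 45, plus 5-minute gap → minute 50). The controlling bound is minute 58, so B finishes at 58 + 70 = minute 128.
Every task is finished by minute 173, which is no later than the deadline of 176, so the schedule is feasible.

Yes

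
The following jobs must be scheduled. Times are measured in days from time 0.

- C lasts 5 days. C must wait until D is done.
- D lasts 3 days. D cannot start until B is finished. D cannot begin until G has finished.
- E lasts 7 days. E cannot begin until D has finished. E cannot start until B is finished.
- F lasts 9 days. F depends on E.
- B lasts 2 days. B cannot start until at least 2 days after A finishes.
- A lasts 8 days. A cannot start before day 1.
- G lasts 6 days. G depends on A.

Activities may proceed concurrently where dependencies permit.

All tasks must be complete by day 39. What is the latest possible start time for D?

C has no dependents, so it just needs to finish by day 39. Starting by 39 − 5 = day 34 achieves that.
F must finish by day 39; it takes 9 days, so it must start by 39 − 9 = day 30.
Since F (must start by day 30) depends on it, E must finish by day 30. Backing off its 7-day duration gives a latest start of day 23.
D must finish in time for C (must start by day 34); E (must start by day 23). The tightest is day 23, so D must start by 23 − 3 = day 20.

20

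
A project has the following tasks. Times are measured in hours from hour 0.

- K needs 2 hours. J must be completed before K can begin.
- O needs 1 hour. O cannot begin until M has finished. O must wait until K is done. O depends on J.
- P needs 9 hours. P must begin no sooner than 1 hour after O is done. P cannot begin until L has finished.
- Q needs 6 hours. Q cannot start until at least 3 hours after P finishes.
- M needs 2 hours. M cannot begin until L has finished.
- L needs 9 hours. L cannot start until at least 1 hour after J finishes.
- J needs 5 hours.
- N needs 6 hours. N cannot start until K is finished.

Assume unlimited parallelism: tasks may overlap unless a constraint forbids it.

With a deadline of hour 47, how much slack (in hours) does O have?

Nothing blocks J, so it runs from hour 0 to hour 5.
L waits on J (finishes hour 5, plus 1-hour gap → hour 6), so it starts at hour 6 and finishes at 6 + 9 = hour 15.
M cannot begin until L (finishes hour 15). It runs from hour 15 to 15 + 2 = hour 17.
K cannot begin until J (finishes hour 5). It runs from hour 5 to 5 + 2 = hour 7.
For O: M (finishes hour 17); K (finishes hour 7); J (finishes hour 5). Taking the maximum gives a start of hour 17, and it finishes at 17 + 1 = hour 18.

Working backward from the deadline:
Q has no dependents, so it just needs to finish by hour 47. Starting by 47 − 6 = hour 41 achieves that.
P feeds into Q (must start by hour 41, minus 3-hour gap → hour 38); so P must finish by hour 38 and therefore start by hour 29.
Since P (must start by hour 29, minus 1-hour gap → hour 28) depends on it, O must finish by hour 28. Backing off its 1-hour duration gives a latest start of hour 27.
So O can start as early as hour 17 and as late as hour 27, giving 27 − 17 = 10 hours of slack.

10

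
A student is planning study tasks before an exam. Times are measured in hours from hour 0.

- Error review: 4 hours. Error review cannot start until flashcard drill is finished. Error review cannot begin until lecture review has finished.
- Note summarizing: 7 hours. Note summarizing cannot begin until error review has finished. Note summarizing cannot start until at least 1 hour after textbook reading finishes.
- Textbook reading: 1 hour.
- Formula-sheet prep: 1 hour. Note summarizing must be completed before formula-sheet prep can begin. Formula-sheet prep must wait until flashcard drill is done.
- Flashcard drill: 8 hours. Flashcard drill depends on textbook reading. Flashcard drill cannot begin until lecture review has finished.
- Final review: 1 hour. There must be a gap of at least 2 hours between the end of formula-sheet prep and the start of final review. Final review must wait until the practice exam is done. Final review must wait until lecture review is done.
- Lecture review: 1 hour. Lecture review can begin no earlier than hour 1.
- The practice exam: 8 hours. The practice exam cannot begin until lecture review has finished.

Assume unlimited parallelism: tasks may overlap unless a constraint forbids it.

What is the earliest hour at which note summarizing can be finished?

Lecture review cannot begin until its own release at hour 1. It runs from hour 1 to 1 + 1 = hour 2.
Textbook reading has no prerequisites, so it starts at hour 0 and finishes at hour 1.
For flashcard drill: textbook reading (finishes hour 1); lecture review (finishes hour 2). Taking the maximum gives a start of hour 2, and it finishes at 2 + 8 = hour 10.
Error review has to wait for flashcard drill (finishes hour 10); lecture review (finishes hour 2). The latest of these is hour 10, so error review runs hour 10 to 10 + 4 = hour 14.
Note summarizing needs all of error review (finishes hour 14); textbook reading (finishes hour 1, plus 1-hour gap → hour 2). That puts its earliest start at hour 14; it finishes at 14 + 7 = hour 21.

21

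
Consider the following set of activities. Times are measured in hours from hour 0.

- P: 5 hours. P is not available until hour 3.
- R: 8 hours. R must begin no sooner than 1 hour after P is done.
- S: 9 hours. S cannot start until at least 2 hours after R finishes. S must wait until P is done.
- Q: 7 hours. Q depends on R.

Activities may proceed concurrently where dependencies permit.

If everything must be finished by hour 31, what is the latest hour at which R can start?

To finish by hour 31, Q (duration 7) must start no later than hour 24.
S has no dependents, so it just needs to finish by hour 31. Starting by 31 − 9 = hour 22 achieves that.
R feeds Q (must start by hour 24); S (must start by hour 22, minus 2-hour gap → hour 20). Taking the minimum, R must finish by hour 20 and start by 20 − 8 = hour 12.

12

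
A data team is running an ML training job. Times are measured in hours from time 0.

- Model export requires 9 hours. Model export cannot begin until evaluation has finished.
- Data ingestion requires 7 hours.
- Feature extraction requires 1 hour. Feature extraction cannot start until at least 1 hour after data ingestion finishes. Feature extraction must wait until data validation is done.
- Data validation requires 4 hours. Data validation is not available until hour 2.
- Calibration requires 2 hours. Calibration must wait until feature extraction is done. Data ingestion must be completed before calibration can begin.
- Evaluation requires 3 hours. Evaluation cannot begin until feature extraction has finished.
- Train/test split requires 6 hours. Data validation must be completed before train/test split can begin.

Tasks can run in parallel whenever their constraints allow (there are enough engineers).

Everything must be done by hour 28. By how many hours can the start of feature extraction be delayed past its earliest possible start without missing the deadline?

7

Data validation cannot begin until its own release at hour 2. It runs from hour 2 to 2 + 4 = hour 6.
Nothing blocks data ingestion, so it runs from hour 0 to hour 7.
Feature extraction needs all of data ingestion (finishes hour 7, plus 1-hour gap → hour 8); data validation (finishes hour 6). That puts its earliest start at hour 8; it finishes at 8 + 1 = hour 9.

Working backward from the deadline:
To finish by hour 28, model export (duration 9) must start no later than hour 19.
Evaluation has to be done before model export (must start by hour 19). That means finishing by hour 19, i.e. starting by 19 − 3 = hour 16.
To finish by hour 28, calibration (duration 2) must start no later than hour 26.
For feature extraction: evaluation (must start by hour 16); calibration (must start by hour 26). The most restrictive is hour 16; with a 1-hour duration, feature extraction must start by hour 15.
So feature extraction can start as early as hour 8 and as late as hour 15, giving 15 − 8 = 7 hours of slack.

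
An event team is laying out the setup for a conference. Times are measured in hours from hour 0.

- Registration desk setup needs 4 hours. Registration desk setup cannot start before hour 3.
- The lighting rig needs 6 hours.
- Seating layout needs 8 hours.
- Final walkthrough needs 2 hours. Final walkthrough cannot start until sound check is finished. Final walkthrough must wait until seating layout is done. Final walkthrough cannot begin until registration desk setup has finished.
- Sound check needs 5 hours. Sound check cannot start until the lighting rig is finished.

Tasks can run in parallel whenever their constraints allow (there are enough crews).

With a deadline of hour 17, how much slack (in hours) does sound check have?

Nothing blocks the lighting rig, so it runs from hour 0 to hour 6.
After the lighting rig (finishes hour 6), sound check can start at hour 6 and finishes at hour 11.

Working backward from the deadline:
Nothing follows final walkthrough; the deadline of hour 17 is its only limit. It must start by 17 − 2 = hour 15.
Sound check feeds into final walkthrough (must start by hour 15); so sound check must finish by hour 15 and therefore start by hour 10.
So sound check can start as early as hour 6 and as late as hour 10, giving 10 − 6 = 4 hours of slack.

4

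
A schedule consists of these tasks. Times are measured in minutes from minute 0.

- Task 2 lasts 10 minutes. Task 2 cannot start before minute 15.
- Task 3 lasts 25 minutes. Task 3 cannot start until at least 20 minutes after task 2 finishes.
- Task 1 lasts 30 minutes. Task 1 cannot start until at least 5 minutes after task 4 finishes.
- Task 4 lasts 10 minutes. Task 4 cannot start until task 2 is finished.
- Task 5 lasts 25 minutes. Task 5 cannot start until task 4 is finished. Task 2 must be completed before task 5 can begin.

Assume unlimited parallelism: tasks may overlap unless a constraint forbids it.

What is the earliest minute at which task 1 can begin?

After its own release at minute 15, task 2 can start at minute 15 and finishes at minute 25.
Task 4 waits on task 2 (finishes minute 25), so it starts at minute 25 and finishes at 25 + 10 = minute 35.
Task 1 waits on task 4 (finishes minute 35, plus 5-minute gap → minute 40), so the earliest it can start is minute 40.

40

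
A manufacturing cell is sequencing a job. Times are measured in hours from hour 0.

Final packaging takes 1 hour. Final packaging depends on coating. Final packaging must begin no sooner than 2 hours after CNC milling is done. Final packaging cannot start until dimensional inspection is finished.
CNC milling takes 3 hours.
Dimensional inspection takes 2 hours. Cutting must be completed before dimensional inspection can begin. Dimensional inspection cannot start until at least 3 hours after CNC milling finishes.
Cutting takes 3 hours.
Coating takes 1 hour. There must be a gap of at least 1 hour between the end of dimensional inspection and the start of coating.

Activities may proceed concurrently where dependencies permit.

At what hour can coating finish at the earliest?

Nothing blocks CNC milling, so it runs from hour 0 to hour 3.
Cutting can start immediately at hour 0; it finishes at hour 3.
Dimensional inspection has to wait for cutting (finishes hour 3); CNC milling (finishes hour 3, plus 3-hour gap → hour 6). The latest of these is hour 6, so dimensional inspection runs hour 6 to 6 + 2 = hour 8.
Coating waits on dimensional inspection (finishes hour 8, plus 1-hour gap → hour 9), so it starts at hour 9 and finishes at 9 + 1 = hour 10.

10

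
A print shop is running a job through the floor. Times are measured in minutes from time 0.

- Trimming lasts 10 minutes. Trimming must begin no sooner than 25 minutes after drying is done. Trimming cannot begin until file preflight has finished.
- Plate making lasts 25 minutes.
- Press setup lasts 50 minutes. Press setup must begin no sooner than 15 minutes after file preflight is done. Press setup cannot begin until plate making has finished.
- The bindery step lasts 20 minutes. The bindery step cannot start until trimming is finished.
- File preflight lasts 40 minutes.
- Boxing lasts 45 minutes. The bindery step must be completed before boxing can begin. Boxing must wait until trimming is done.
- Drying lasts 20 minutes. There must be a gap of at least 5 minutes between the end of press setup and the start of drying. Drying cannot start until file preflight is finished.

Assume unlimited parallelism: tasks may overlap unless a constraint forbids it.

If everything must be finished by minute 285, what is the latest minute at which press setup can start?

110

Boxing must finish by minute 285; it takes 45 minutes, so it must start by 285 − 45 = minute 240.
The bindery step has to be done before boxing (must start by minute 240). That means finishing by minute 240, i.e. starting by 240 − 20 = minute 220.
Trimming has several dependents: the bindery step (must start by minute 220); boxing (must start by minute 240). The earliest of those limits is minute 220, so trimming must start by 220 − 10 = minute 210.
Drying feeds into trimming (must start by minute 210, minus 25-minute gap → minute 185); so drying must finish by minute 185 and therefore start by minute 165.
Press setup has to be done before drying (must start by minute 165, minus 5-minute gap → minute 160). That means finishing by minute 160, i.e. starting by 160 − 50 = minute 110.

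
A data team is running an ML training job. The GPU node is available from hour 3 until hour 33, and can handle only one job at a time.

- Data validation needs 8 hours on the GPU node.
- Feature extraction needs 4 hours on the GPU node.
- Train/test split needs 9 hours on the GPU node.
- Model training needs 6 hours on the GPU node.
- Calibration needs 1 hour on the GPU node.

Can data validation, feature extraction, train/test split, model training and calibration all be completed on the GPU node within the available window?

The GPU node window is 33 − 3 = 30 hours.
Running back to back, the jobs need 8 + 4 + 9 + 6 + 1 = 28 hours on the GPU node.
Since 28 ≤ 30, they fit within the window.

Yes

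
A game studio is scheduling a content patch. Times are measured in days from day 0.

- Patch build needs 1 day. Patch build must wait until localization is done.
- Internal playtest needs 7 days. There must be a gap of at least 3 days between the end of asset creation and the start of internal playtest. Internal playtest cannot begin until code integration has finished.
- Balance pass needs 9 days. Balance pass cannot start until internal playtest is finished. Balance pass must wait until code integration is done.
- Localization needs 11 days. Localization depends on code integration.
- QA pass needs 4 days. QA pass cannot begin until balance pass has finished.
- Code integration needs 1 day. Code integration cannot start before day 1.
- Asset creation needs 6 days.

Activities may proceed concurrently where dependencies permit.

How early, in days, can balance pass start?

Code integration waits on its own release at day 1, so it starts at day 1 and finishes at 1 + 1 = day 2.
Asset creation has no prerequisites, so it starts at day 0 and finishes at day 6.
For internal playtest: asset creation (finishes day 6, plus 3-day gap → day 9); code integration (finishes day 2). Taking the maximum gives a start of day 9, and it finishes at 9 + 7 = day 16.
Balance pass waits on internal playtest (finishes day 16); code integration (finishes day 2). The latest of these is day 16, which is the earliest balance pass can start.

16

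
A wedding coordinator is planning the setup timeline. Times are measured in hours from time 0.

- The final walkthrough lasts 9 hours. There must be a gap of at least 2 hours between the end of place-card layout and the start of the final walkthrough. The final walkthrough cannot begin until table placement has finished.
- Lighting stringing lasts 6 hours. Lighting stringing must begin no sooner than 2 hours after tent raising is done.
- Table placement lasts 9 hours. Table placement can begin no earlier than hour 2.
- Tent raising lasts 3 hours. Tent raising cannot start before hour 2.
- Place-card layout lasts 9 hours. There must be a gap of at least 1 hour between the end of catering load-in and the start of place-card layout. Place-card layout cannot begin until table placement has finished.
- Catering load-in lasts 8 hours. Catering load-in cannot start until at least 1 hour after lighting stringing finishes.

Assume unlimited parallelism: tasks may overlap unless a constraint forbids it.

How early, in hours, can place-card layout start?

Table placement cannot begin until its own release at hour 2. It runs from hour 2 to 2 + 9 = hour 11.
Tent raising waits on its own release at hour 2, so it starts at hour 2 and finishes at 2 + 3 = hour 5.
After tent raising (finishes hour 5, plus 2-hour gap → hour 7), lighting stringing can start at hour 7 and finishes at hour 13.
Catering load-in cannot begin until lighting stringing (finishes hour 13, plus 1-hour gap → hour 14). It runs from hour 14 to 14 + 8 = hour 22.
Place-card layout waits on catering load-in (finishes hour 22, plus 1-hour gap → hour 23); table placement (finishes hour 11). The latest of these is hour 23, which is the earliest place-card layout can start.

23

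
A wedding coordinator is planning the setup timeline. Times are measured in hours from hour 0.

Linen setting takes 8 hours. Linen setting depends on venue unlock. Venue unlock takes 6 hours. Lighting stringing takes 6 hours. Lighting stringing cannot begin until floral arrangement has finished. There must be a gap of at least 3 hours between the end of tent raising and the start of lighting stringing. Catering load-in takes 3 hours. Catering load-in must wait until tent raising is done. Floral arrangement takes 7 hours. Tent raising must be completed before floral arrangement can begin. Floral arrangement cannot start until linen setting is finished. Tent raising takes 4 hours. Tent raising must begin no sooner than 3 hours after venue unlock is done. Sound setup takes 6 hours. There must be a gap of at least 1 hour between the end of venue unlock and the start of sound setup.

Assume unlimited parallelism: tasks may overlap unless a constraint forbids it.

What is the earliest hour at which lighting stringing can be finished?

27

Venue unlock has no prerequisites, so it starts at hour 0 and finishes at hour 6.
After venue unlock (finishes hour 6), linen setting can start at hour 6 and finishes at hour 14.
Tent raising cannot begin until venue unlock (finishes hour 6, plus 3-hour gap → hour 9). It runs from hour 9 to 9 + 4 = hour 13.
Floral arrangement has to wait for tent raising (finishes hour 13); linen setting (finishes hour 14). The latest of these is hour 14, so floral arrangement runs hour 14 to 14 + 7 = hour 21.
Lighting stringing has to wait for floral arrangement (finishes hour 21); tent raising (finishes hour 13, plus 3-hour gap → hour 16). The latest of these is hour 21, so lighting stringing runs hour 21 to 21 + 6 = hour 27.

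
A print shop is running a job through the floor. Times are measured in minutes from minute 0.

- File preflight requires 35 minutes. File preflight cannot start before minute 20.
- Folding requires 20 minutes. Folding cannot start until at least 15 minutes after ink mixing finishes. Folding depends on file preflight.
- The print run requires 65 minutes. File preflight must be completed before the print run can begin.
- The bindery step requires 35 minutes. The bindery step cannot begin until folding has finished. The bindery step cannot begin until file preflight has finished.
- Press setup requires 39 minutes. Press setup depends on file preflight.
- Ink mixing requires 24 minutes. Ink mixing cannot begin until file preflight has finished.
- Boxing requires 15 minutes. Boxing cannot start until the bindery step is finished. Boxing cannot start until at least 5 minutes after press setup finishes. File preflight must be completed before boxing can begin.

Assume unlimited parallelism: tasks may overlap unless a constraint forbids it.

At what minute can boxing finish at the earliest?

164

After its own release at minute 20, file preflight can start at minute 20 and finishes at minute 55.
Press setup cannot begin until file preflight (finishes minute 55). It runs from minute 55 to 55 + 39 = minute 94.
Ink mixing waits on file preflight (finishes minute 55), so it starts at minute 55 and finishes at 55 + 24 = minute 79.
Folding needs all of ink mixing (finishes minute 79, plus 15-minute gap → minute 94); file preflight (finishes minute 55). That puts its earliest start at minute 94; it finishes at 94 + 20 = minute 114.
For the bindery step: folding (finishes minute 114); file preflight (finishes minute 55). Taking the maximum gives a start of minute 114, and it finishes at 114 + 35 = minute 149.
Boxing cannot start until the bindery step (finishes minute 149); press setup (finishes minute 94, plus 5-minute gap → minute 99); file preflight (finishes minute 55). The controlling bound is minute 149, so boxing finishes at 149 + 15 = minute 164.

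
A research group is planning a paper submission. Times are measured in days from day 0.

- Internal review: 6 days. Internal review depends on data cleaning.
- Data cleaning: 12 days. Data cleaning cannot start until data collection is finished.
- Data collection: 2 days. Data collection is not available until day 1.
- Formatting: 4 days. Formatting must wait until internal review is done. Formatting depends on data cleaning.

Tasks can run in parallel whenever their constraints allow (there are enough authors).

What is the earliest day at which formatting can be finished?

25

Data collection waits on its own release at day 1, so it starts at day 1 and finishes at 1 + 2 = day 3.
Data cleaning waits on data collection (finishes day 3), so it starts at day 3 and finishes at 3 + 12 = day 15.
Internal review waits on data cleaning (finishes day 15), so it starts at day 15 and finishes at 15 + 6 = day 21.
Formatting has to wait for internal review (finishes day 21); data cleaning (finishes day 15). The latest of these is day 21, so formatting runs day 21 to 21 + 4 = day 25.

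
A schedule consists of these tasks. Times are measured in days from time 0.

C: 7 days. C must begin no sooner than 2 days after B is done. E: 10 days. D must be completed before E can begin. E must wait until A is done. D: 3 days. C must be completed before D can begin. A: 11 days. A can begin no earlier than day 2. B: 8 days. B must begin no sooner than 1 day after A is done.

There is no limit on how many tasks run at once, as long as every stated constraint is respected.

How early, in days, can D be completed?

A cannot begin until its own release at day 2. It runs from day 2 to 2 + 11 = day 13.
B waits on A (finishes day 13, plus 1-day gap → day 14), so it starts at day 14 and finishes at 14 + 8 = day 22.
After B (finishes day 22, plus 2-day gap → day 24), C can start at day 24 and finishes at day 31.
D waits on C (finishes day 31), so it starts at day 31 and finishes at 31 + 3 = day 34.

34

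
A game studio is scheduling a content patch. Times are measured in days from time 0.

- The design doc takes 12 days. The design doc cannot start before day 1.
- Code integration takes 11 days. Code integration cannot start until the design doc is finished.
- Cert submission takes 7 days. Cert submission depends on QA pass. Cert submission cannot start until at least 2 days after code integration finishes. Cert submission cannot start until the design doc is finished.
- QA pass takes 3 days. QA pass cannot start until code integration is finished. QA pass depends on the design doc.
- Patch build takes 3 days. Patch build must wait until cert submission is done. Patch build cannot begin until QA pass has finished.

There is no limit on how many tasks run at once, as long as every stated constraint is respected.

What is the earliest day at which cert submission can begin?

The design doc cannot begin until its own release at day 1. It runs from day 1 to 1 + 12 = day 13.
After the design doc (finishes day 13), code integration can start at day 13 and finishes at day 24.
For QA pass: code integration (finishes day 24); the design doc (finishes day 13). Taking the maximum gives a start of day 24, and it finishes at 24 + 3 = day 27.
Cert submission waits on QA pass (finishes day 27); code integration (finishes day 24, plus 2-day gap → day 26); the design doc (finishes day 13). The latest of these is day 27, which is the earliest cert submission can start.

27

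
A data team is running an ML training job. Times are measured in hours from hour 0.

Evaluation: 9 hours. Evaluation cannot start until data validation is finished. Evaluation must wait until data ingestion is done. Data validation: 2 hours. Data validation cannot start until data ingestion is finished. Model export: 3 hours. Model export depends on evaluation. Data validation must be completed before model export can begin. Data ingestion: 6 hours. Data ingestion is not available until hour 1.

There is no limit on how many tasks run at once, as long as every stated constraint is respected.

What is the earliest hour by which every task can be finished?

Data ingestion waits on its own release at hour 1, so it starts at hour 1 and finishes at 1 + 6 = hour 7.
Data validation cannot begin until data ingestion (finishes hour 7). It runs from hour 7 to 7 + 2 = hour 9.
Evaluation cannot start until data validation (finishes hour 9); data ingestion (finishes hour 7). The controlling bound is hour 9, so evaluation finishes at 9 + 9 = hour 18.
Model export has to wait for evaluation (finishes hour 18); data validation (finishes hour 9). The latest of these is hour 18, so model export runs hour 18 to 18 + 3 = hour 21.
All tasks are finished once the last one completes. Finish times: Data ingestion at 7, Data validation at 9, Evaluation at 18, Model export at 21. The latest is hour 21.

21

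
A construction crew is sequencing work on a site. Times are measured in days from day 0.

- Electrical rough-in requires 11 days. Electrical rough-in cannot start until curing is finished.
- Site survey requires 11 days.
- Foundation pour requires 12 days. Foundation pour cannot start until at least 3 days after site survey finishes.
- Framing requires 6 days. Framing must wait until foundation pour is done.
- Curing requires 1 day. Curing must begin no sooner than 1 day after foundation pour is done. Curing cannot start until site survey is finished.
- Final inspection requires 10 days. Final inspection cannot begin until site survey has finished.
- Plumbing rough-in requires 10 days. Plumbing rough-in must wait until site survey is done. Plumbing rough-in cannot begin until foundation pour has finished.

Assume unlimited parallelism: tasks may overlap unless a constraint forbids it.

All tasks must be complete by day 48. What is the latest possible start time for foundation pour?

Electrical rough-in must finish by day 48; it takes 11 days, so it must start by 48 − 11 = day 37.
Since electrical rough-in (must start by day 37) depends on it, curing must finish by day 37. Backing off its 1-day duration gives a latest start of day 36.
Framing has no dependents, so it just needs to finish by day 48. Starting by 48 − 6 = day 42 achieves that.
Plumbing rough-in has no dependents, so it just needs to finish by day 48. Starting by 48 − 10 = day 38 achieves that.
Foundation pour must finish in time for curing (must start by day 36, minus 1-day gap → day 35); framing (must start by day 42); plumbing rough-in (must start by day 38). The tightest is day 35, so foundation pour must start by 35 − 12 = day 23.

23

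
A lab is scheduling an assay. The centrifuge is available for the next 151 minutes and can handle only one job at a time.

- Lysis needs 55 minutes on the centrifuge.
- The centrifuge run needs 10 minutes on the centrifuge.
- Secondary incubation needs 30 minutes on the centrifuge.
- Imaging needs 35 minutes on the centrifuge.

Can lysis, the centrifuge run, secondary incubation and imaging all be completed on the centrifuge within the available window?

Yes

Running back to back, the jobs need 55 + 10 + 30 + 35 = 130 minutes on the centrifuge.
Since 130 ≤ 151, they fit within the window.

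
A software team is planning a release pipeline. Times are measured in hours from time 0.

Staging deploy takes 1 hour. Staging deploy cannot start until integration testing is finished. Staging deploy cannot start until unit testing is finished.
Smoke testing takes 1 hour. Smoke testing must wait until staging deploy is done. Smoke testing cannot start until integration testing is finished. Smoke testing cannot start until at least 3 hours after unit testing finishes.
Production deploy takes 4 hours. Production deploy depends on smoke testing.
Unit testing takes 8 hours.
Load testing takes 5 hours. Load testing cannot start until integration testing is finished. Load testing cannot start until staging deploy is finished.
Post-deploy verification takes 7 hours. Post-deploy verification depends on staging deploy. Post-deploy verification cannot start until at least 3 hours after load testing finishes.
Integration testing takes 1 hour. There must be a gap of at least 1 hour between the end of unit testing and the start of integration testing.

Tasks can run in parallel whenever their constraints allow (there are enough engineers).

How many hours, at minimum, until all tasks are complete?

Unit testing has no prerequisites, so it starts at hour 0 and finishes at hour 8.
After unit testing (finishes hour 8, plus 1-hour gap → hour 9), integration testing can start at hour 9 and finishes at hour 10.
Staging deploy cannot start until integration testing (finishes hour 10); unit testing (finishes hour 8). The controlling bound is hour 10, so staging deploy finishes at 10 + 1 = hour 11.
Load testing cannot start until integration testing (finishes hour 10); staging deploy (finishes hour 11). The controlling bound is hour 11, so load testing finishes at 11 + 5 = hour 16.
Post-deploy verification has to wait for staging deploy (finishes hour 11); load testing (finishes hour 16, plus 3-hour gap → hour 19). The latest of these is hour 19, so post-deploy verification runs hour 19 to 19 + 7 = hour 26.
For smoke testing: staging deploy (finishes hour 11); integration testing (finishes hour 10); unit testing (finishes hour 8, plus 3-hour gap → hour 11). Taking the maximum gives a start of hour 11, and it finishes at 11 + 1 = hour 12.
After smoke testing (finishes hour 12), production deploy can start at hour 12 and finishes at hour 16.
All tasks are finished once the last one completes. Finish times: Unit testing at 8, Integration testing at 10, Staging deploy at 11, Smoke testing at 12, Load testing at 16, Production deploy at 16, Post-deploy verification at 26. The latest is hour 26.

26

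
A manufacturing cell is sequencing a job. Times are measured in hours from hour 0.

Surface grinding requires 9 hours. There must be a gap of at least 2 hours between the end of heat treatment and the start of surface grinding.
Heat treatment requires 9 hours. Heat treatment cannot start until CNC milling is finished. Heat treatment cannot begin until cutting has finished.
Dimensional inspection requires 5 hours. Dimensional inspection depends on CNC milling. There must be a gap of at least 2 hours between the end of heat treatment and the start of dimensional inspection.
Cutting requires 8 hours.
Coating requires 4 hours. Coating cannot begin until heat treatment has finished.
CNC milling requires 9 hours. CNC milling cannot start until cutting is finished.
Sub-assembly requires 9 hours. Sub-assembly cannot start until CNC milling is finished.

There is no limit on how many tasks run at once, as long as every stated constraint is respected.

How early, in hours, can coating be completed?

Cutting has no prerequisites, so it starts at hour 0 and finishes at hour 8.
CNC milling waits on cutting (finishes hour 8), so it starts at hour 8 and finishes at 8 + 9 = hour 17.
Heat treatment has to wait for CNC milling (finishes hour 17); cutting (finishes hour 8). The latest of these is hour 17, so heat treatment runs hour 17 to 17 + 9 = hour 26.
After heat treatment (finishes hour 26), coating can start at hour 26 and finishes at hour 30.

30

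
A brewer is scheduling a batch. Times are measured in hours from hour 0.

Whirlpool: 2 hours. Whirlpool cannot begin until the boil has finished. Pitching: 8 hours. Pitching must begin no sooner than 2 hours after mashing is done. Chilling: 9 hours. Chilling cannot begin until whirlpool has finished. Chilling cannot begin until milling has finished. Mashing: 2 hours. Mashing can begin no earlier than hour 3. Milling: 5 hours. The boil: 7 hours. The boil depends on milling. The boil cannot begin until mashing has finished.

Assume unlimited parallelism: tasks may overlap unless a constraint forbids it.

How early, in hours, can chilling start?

14

Mashing cannot begin until its own release at hour 3. It runs from hour 3 to 3 + 2 = hour 5.
Milling can start immediately at hour 0; it finishes at hour 5.
The boil needs all of milling (finishes hour 5); mashing (finishes hour 5). That puts its earliest start at hour 5; it finishes at 5 + 7 = hour 12.
Whirlpool cannot begin until the boil (finishes hour 12). It runs from hour 12 to 12 + 2 = hour 14.
Chilling waits on whirlpool (finishes hour 14); milling (finishes hour 5). The latest of these is hour 14, which is the earliest chilling can start.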